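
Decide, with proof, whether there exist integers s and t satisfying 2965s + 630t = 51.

There are no such integers.

gcd(2965, 630) = 5, so every integer of the form 2965s + 630t is a multiple of 5.
But 51 = 5·10 + 1, so 5 ∤ 51.
So the equation is unsolvable over ℤ.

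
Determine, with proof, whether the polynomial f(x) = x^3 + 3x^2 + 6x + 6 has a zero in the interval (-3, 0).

f(-3) = -12 and f(0) = 6, which have opposite signs.
f is continuous everywhere (it is a polynomial), in particular on [-3, 0].
By the Intermediate Value Theorem, f takes the value 0 somewhere in the open interval.

Such a root exists.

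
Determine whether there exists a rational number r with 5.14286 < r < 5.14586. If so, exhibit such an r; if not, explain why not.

Look for a denominator N such that an integer falls strictly between N·5.14286 and N·5.14586. N = 48 works: 48·5.14286 = 246.85728 < 247 < 247.00128 = 48·5.14586.
Dividing back, 5.14286 < 247/48 < 5.14586, and 247/48 is rational.

r = 247/48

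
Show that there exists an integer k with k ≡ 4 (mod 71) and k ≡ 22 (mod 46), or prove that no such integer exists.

k = 2276

Since 71 and 46 share no common factor, CRT says the pair of congruences has a solution (unique mod 3266).
Write k = 4 + 71t and require 4 + 71t ≡ 22 (mod 46), i.e. 71t ≡ 18 (mod 46).
71 ≡ 25 (mod 46), so this reads 25t ≡ 18 (mod 46). Note 25·35 = 875 ≡ 1 (mod 46) (as 875 − 1 = 19·46), so 25⁻¹ ≡ 35.
Multiplying by 35: t ≡ 35·18 = 630 ≡ 32 (mod 46).
With t = 32: k = 4 + 71·32 = 2276.
Check: 2276 mod 71 = 4, 2276 mod 46 = 22. ✓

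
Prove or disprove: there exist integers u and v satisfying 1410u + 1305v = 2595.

gcd(1410, 1305) = 15, and 15 divides 2595, so integer solutions exist.
Dividing through by 15 reduces the equation to 94u + 87v = 173.
Euclidean algorithm: 94 = 1·87 + 7, 87 = 12·7 + 3, 7 = 2·3 + 1, 3 = 3·1 + 0.
Back-substituting, 1 = 7 − 2·3 = 7 − 2·(87 − 12·7) = −2·87 + 25·7 = −2·87 + 25·(94 − 1·87) = 25·94 − 27·87; that is, 94·25 + 87·(-27) = 1.
Multiplying through by 173: u = 25·173 = 4325, v = (-27)·173 = -4671 is a solution.
Subtracting 49·87 from u and adding 49·94 to v gives the tidier solution (62, -65).
Check: 1410·62 + 1305·(-65) = 87420 − 84825 = 2595. ✓

u = 62, v = -65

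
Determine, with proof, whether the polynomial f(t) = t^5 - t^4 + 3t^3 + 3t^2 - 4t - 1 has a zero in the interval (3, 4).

No such root exists.

f(3) = 257 and f(4) = 991, both positive, so a sign-change argument is unavailable; we show f keeps this sign on the whole interval.
Shift to the endpoint 3: with t = 3 + u (0 < u < 1), one computes f(3 + u) = u^5 + 14u^4 + 81u^3 + 246u^2 + 392u + 257.
All 6 nonzero coefficients of this polynomial in u are positive; hence for u > 0 the value is a sum of positive terms (the constant 257 among them).
Therefore f(t) > 0 throughout (3, 4), and f has no zero there.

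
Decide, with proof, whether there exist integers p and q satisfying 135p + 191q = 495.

Since gcd(135, 191) = 1, every integer is an integer combination of 135 and 191.
Run the Euclidean algorithm on 191 and 135: 191 = 1·135 + 56, 135 = 2·56 + 23, 56 = 2·23 + 10, 23 = 2·10 + 3, 10 = 3·3 + 1, 3 = 3·1 + 0.
Working back up the chain: 1 = 10 − 3·3 = 10 − 3·(23 − 2·10) = −3·23 + 7·10 = −3·23 + 7·(56 − 2·23) = 7·56 − 17·23 = 7·56 − 17·(135 − 2·56) = −17·135 + 41·56 = −17·135 + 41·(191 − 1·135) = 41·191 − 58·135. So 135·(-58) + 191·41 = 1.
Times 495: 135·(-28710) + 191·20295 = 495, so (-28710, 20295) solves it.
Shifting by a multiple of (191, −135) keeps it a solution: p = -28710 + 151·191 = 131, q = 20295 − 151·135 = -90.
Indeed 135·131 + 191·(-90) = 17685 − 17190 = 495.

p = 131, q = -90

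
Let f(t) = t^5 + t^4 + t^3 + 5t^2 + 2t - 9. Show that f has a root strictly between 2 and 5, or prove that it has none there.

f has no root in that interval.

The endpoint values f(2) = 71 and f(5) = 4001 are both positive. Claim: f(t) > 0 for every t in (2, 5).
Shift to the endpoint 2: with t = 2 + u (0 < u < 3), one computes f(2 + u) = u^5 + 11u^4 + 49u^3 + 115u^2 + 146u + 71.
The nonzero coefficients here are all positive, so for u > 0 every term is positive (or zero), and the constant term 71 is strictly positive.
Therefore f(t) > 0 throughout (2, 5), and f has no zero there.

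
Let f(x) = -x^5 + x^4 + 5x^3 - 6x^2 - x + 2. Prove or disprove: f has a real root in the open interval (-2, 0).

Such a root exists.

f(-2) = -12 and f(0) = 2, which have opposite signs.
Since f is a polynomial it is continuous on [-2, 0].
By the Intermediate Value Theorem f must vanish at some point of (-2, 0).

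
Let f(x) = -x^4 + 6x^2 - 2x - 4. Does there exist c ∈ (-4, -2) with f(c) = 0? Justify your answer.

f(-4) = -156 and f(-2) = 8, which have opposite signs.
As a polynomial, f is continuous on every closed interval.
By the Intermediate Value Theorem f must vanish at some point of (-4, -2).

Such a root exists.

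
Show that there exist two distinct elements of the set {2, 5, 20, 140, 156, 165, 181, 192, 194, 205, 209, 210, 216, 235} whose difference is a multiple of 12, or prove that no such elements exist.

2 mod 12 = 2 and 194 mod 12 = 2, so 194 − 2 = 192 = 16·12.

2 and 194 are such a pair.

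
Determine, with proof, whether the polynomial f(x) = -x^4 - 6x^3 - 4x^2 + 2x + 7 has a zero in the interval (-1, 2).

Such a root exists.

f(-1) = 6 and f(2) = -69, which have opposite signs.
Since f is a polynomial it is continuous on [-1, 2].
By the Intermediate Value Theorem f must vanish at some point of (-1, 2).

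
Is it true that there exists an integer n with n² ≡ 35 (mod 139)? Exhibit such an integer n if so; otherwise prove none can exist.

n = 70 works: 70² = 4900, and 4900 − 35 = 4865 = 35·139.

n = 70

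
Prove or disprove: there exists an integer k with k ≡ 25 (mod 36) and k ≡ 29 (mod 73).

The moduli 36 and 73 are coprime, so by the Chinese Remainder Theorem a unique solution modulo 2628 exists.
Any solution of the first congruence is k = 25 + 36t; substituting into the second, 36t ≡ 29 − 25 ≡ 4 (mod 73).
Since 36·71 = 2556 = 35·73 + 1, the inverse of 36 mod 73 is 71.
Therefore t ≡ 71·4 = 284 ≡ 65 (mod 73).
With t = 65: k = 25 + 36·65 = 2365.
Check: 2365 mod 36 = 25, 2365 mod 73 = 29. ✓

k = 2365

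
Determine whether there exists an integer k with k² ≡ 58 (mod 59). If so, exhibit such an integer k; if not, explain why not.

59 is prime, so by Euler's criterion 58 is a square mod 59 iff 58^((59−1)/2) = 58^29 ≡ 1 (mod 59).
Squaring successively (mod 59): 58^2 = 3364 ≡ 1; 58^4 ≡ 1² = 1 ≡ 1; 58^8 ≡ 1² = 1 ≡ 1; 58^16 ≡ 1² = 1 ≡ 1.
Since 29 = 16 + 8 + 4 + 1, 58^29 ≡ 1 · 1 · 1 · 58; multiplying out mod 59: 1·1 = 1 ≡ 1, then 1·1 = 1 ≡ 1, then 1·58 = 58 ≡ 58. Thus 58^29 ≡ 58 ≡ −1 (mod 59).
By Euler's criterion 58 is a quadratic non-residue mod 59: no k satisfies k² ≡ 58 (mod 59).

No such integer exists.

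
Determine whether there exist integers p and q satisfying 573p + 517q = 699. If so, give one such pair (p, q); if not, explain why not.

p = 391, q = -432

Since gcd(573, 517) = 1, every integer is an integer combination of 573 and 517.
Euclidean algorithm: 573 = 1·517 + 56, 517 = 9·56 + 13, 56 = 4·13 + 4, 13 = 3·4 + 1, 4 = 4·1 + 0.
Unwinding: 1 = 13 − 3·4 = 13 − 3·(56 − 4·13) = −3·56 + 13·13 = −3·56 + 13·(517 − 9·56) = 13·517 − 120·56 = 13·517 − 120·(573 − 1·517) = −120·573 + 133·517, i.e. 573·(-120) + 517·133 = 1.
Scaling by 699 gives the particular solution (p, q) = (-83880, 92967).
The general solution is p = -83880 + 517k, q = 92967 − 573k; taking k = 163 gives the smaller pair p = 391, q = -432.
Indeed 573·391 + 517·(-432) = 224043 − 223344 = 699.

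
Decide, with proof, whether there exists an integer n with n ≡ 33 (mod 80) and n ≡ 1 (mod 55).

Reduce both congruences modulo 5, which divides 80 and 55: they say n ≡ 33 (mod 5) and n ≡ 1 (mod 5).
These are incompatible: 33 − 1 = 32 is not divisible by 5.
So no integer satisfies both congruences.

No such integer exists.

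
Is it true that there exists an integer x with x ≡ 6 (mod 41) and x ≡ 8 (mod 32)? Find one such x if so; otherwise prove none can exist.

x = 744

The moduli 41 and 32 are coprime, so by the Chinese Remainder Theorem a unique solution modulo 1312 exists.
Write x = 6 + 41t and require 6 + 41t ≡ 8 (mod 32), i.e. 41t ≡ 2 (mod 32).
41 ≡ 9 (mod 32), so this reads 9t ≡ 2 (mod 32). Since 9·25 = 225 = 7·32 + 1, the inverse of 9 mod 32 is 25.
Multiplying by 25: t ≡ 25·2 = 50 ≡ 18 (mod 32).
Taking t = 18 gives x = 6 + 41·18 = 744.
Check: 744 mod 41 = 6, 744 mod 32 = 8. ✓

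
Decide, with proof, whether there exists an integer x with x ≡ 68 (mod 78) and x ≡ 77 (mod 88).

gcd(78, 88) = 2. If x ≡ 68 (mod 78) and x ≡ 77 (mod 88), then x ≡ 68 (mod 2) and x ≡ 77 (mod 2).
But 68 mod 2 = 0 while 77 mod 2 = 1, a contradiction.
So no integer satisfies both congruences.

There is no such integer.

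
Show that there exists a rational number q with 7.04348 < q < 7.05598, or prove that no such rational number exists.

q = 127/18

Scale by 18: the interval becomes (126.78264, 127.00764), which contains the integer 127.
So q = 127/18 works: it is a ratio of integers, and dividing 18·7.04348 < 127 < 18·7.05598 through by 18 gives 7.04348 < 127/18 < 7.05598.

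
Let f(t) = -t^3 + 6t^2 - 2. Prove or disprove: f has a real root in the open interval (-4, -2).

No.

The endpoint values f(-4) = 158 and f(-2) = 30 are both positive. Claim: f(t) > 0 for every t in (-4, -2).
Shift to the endpoint -2: with t = -2 − u (0 < u < 2), one computes f(-2 − u) = u^3 + 12u^2 + 36u + 30.
All 4 nonzero coefficients of this polynomial in u are positive; hence for u > 0 the value is a sum of positive terms (the constant 30 among them).
Therefore f(t) > 0 throughout (-4, -2), and f has no zero there.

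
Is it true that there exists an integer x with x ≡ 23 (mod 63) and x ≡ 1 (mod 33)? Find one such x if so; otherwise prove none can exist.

No such integer exists.

Both moduli are multiples of 3 = gcd(63, 33), so any solution would satisfy x ≡ 23 and x ≡ 1 modulo 3 simultaneously.
These are incompatible: 23 − 1 = 22 is not divisible by 3.
So no integer satisfies both congruences.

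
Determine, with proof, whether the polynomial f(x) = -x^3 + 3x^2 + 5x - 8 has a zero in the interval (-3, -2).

f(-3) = 31 and f(-2) = 2, both positive, so a sign-change argument is unavailable; we show f keeps this sign on the whole interval.
Substitute x = -2 − u, where 0 < u < 1 on the interval. Expanding, f(-2 − u) = u^3 + 9u^2 + 19u + 2.
The nonzero coefficients here are all positive, so for u > 0 every term is positive (or zero), and the constant term 2 is strictly positive.
So f is strictly positive on (-3, -2); no root exists in the interval.

No such root exists.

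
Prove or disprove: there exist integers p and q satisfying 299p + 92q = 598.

p = 2, q = 0

Since gcd(299, 92) = 23 and 598 = 23·26, Bézout's identity guarantees a solution.
Dividing through by 23 reduces the equation to 13p + 4q = 26.
Dividing repeatedly: 13 = 3·4 + 1, 4 = 4·1 + 0.
Unwinding: 1 = 13 − 3·4, i.e. 13·1 + 4·(-3) = 1.
Multiplying through by 26: p = 1·26 = 26, q = (-3)·26 = -78 is a solution.
The general solution is p = 26 + 4k, q = -78 − 13k; taking k = -6 gives the smaller pair p = 2, q = 0.
Check: 299·2 + 92·0 = 598 + 0 = 598. ✓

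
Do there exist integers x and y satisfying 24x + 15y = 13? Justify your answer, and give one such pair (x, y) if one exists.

gcd(24, 15) = 3, so every integer of the form 24x + 15y is a multiple of 3.
But 13 is not a multiple of 3 (it leaves remainder 1).
Therefore 24x + 15y = 13 has no solution in integers.

There are no such integers.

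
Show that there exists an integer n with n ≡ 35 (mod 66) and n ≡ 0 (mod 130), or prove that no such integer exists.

No such integer exists.

Reduce both congruences modulo 2, which divides 66 and 130: they say n ≡ 35 (mod 2) and n ≡ 0 (mod 2).
However 35 ≡ 1 and 0 ≡ 0 (mod 2), and 1 ≠ 0.
Therefore no such n exists.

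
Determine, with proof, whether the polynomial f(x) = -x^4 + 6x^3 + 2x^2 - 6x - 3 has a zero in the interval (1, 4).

Such a root exists.

f(1) = -2 and f(4) = 133, which have opposite signs.
As a polynomial, f is continuous on every closed interval.
By the Intermediate Value Theorem f must vanish at some point of (1, 4).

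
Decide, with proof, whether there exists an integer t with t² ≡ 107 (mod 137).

t = 45 works: 45² = 2025, and 2025 − 107 = 1918 = 14·137.

t = 45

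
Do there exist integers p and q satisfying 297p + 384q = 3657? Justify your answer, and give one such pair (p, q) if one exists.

p = 33, q = -16

gcd(297, 384) = 3, and 3 divides 3657, so integer solutions exist.
Dividing through by 3 reduces the equation to 99p + 128q = 1219.
Dividing repeatedly: 128 = 1·99 + 29, 99 = 3·29 + 12, 29 = 2·12 + 5, 12 = 2·5 + 2, 5 = 2·2 + 1, 2 = 2·1 + 0.
Working back up the chain: 1 = 5 − 2·2 = 5 − 2·(12 − 2·5) = −2·12 + 5·5 = −2·12 + 5·(29 − 2·12) = 5·29 − 12·12 = 5·29 − 12·(99 − 3·29) = −12·99 + 41·29 = −12·99 + 41·(128 − 1·99) = 41·128 − 53·99. So 99·(-53) + 128·41 = 1.
Multiplying through by 1219: p = (-53)·1219 = -64607, q = 41·1219 = 49979 is a solution.
Adding 505·128 to p and subtracting 505·99 from q gives the tidier solution (33, -16).
Indeed 297·33 + 384·(-16) = 9801 − 6144 = 3657.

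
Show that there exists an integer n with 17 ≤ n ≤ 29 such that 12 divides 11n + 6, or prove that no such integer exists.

Try n = 18: 11·18 + 6 = 204 = 17·12, which is divisible by 12.

n = 18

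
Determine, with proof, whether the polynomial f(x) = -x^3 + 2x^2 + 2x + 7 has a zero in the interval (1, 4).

Yes, f has a root in the interval.

f(1) = 10 and f(4) = -17, which have opposite signs.
As a polynomial, f is continuous on every closed interval.
By the Intermediate Value Theorem, f takes the value 0 somewhere in the open interval.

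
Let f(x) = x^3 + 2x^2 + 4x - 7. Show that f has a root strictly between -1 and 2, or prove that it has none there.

f(-1) = -10 and f(2) = 17, which have opposite signs.
As a polynomial, f is continuous on every closed interval.
By the Intermediate Value Theorem f must vanish at some point of (-1, 2).

Yes, f has a root in the interval.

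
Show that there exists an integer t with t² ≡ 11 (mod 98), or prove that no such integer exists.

t = 65

Take t = 65. Then 65² = 4225 = 43·98 + 11, so 65² ≡ 11 (mod 98).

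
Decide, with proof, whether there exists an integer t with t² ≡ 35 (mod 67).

t = 54

Take t = 54. Then 54² = 2916 = 43·67 + 35, so 54² ≡ 35 (mod 67).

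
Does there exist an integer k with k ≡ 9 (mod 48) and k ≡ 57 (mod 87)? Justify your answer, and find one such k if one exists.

Here gcd(48, 87) = 3, and both 9 and 57 leave remainder 0 mod 3, so the system is consistent.
List candidates k ≡ 9 (mod 48): 9, 57. Modulo 87 these are 9, 57; 57 gives 57 as required.
Indeed 57 ≡ 9 (mod 48) and 57 ≡ 57 (mod 87).

k = 57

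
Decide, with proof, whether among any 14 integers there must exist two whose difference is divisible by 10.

Yes, this is always true.

Partition the integers by their residue mod 10; there are 10 classes.
Placing 14 integers into 10 classes, some class receives at least two — say a and b.
Equal remainders mean a − b ≡ 0 (mod 10), so 10 divides their difference.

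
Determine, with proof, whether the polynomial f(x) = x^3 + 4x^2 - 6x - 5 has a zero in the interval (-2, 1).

f(-2) = 15 and f(1) = -6, which have opposite signs.
Since f is a polynomial it is continuous on [-2, 1].
By the Intermediate Value Theorem, f takes the value 0 somewhere in the open interval.

Such a root exists.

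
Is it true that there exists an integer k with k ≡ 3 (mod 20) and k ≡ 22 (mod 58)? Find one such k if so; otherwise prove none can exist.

There is no such integer.

Reduce both congruences modulo 2, which divides 20 and 58: they say k ≡ 3 (mod 2) and k ≡ 22 (mod 2).
However 3 ≡ 1 and 22 ≡ 0 (mod 2), and 1 ≠ 0.
Therefore no such k exists.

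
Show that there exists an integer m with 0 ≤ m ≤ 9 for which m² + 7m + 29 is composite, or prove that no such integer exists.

No such integer m in that range exists.

The values for m = 0, 1, …, 9 are 29, 37, 47, 59, 73, 89, 107, 127, 149, 173, and each of these is prime.
So no value in the range makes the expression composite.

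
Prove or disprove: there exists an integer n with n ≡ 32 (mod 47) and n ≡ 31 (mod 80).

gcd(47, 80) = 1, so the Chinese Remainder Theorem guarantees exactly one residue class mod 3760 satisfying both.
Write n = 32 + 47t and require 32 + 47t ≡ 31 (mod 80), i.e. 47t ≡ 79 (mod 80).
Invert 47 mod 80 by the Euclidean algorithm: 80 = 1·47 + 33, 47 = 1·33 + 14, 33 = 2·14 + 5, 14 = 2·5 + 4, 5 = 1·4 + 1, 4 = 4·1 + 0; back-substituting, 1 = 5 − 1·4 = 5 − (14 − 2·5) = −14 + 3·5 = −14 + 3·(33 − 2·14) = 3·33 − 7·14 = 3·33 − 7·(47 − 1·33) = −7·47 + 10·33 = −7·47 + 10·(80 − 1·47) = 10·80 − 17·47. Hence 47·(-17) ≡ 1, so 47⁻¹ ≡ -17 ≡ 63 (mod 80).
Therefore t ≡ 63·79 = 4977 ≡ 17 (mod 80).
Taking t = 17 gives n = 32 + 47·17 = 831.
Check: 831 mod 47 = 32, 831 mod 80 = 31. ✓

n = 831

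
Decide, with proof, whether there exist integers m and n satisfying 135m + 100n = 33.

No, no such integers exist.

gcd(135, 100) = 5, so every integer of the form 135m + 100n is a multiple of 5.
However 33 leaves remainder 3 on division by 5.
Therefore 135m + 100n = 33 has no solution in integers.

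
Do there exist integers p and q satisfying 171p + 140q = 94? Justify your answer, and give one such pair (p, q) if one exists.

p = 134, q = -163

171 and 140 are coprime, so 171p + 140q ranges over all of ℤ.
Euclidean algorithm: 171 = 1·140 + 31, 140 = 4·31 + 16, 31 = 1·16 + 15, 16 = 1·15 + 1, 15 = 15·1 + 0.
Working back up the chain: 1 = 16 − 1·15 = 16 − (31 − 1·16) = −31 + 2·16 = −31 + 2·(140 − 4·31) = 2·140 − 9·31 = 2·140 − 9·(171 − 1·140) = −9·171 + 11·140. So 171·(-9) + 140·11 = 1.
Multiplying through by 94: p = (-9)·94 = -846, q = 11·94 = 1034 is a solution.
Shifting by a multiple of (140, −171) keeps it a solution: p = -846 + 7·140 = 134, q = 1034 − 7·171 = -163.
Indeed 171·134 + 140·(-163) = 22914 − 22820 = 94.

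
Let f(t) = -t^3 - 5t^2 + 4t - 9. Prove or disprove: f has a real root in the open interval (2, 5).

The endpoint values f(2) = -29 and f(5) = -239 are both negative. Claim: f(t) < 0 for every t in (2, 5).
Shift to the endpoint 2: with t = 2 + u (0 < u < 3), one computes f(2 + u) = -u^3 - 11u^2 - 28u - 29.
The nonzero coefficients here are all negative, so for u > 0 every term is negative (or zero), and the constant term -29 is strictly negative.
Therefore f(t) < 0 throughout (2, 5), and f has no zero there.

No such root exists.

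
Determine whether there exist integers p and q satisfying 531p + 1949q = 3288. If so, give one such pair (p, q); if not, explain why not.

531 and 1949 are coprime, so 531p + 1949q ranges over all of ℤ.
Euclidean algorithm: 1949 = 3·531 + 356, 531 = 1·356 + 175, 356 = 2·175 + 6, 175 = 29·6 + 1, 6 = 6·1 + 0.
Unwinding: 1 = 175 − 29·6 = 175 − 29·(356 − 2·175) = −29·356 + 59·175 = −29·356 + 59·(531 − 1·356) = 59·531 − 88·356 = 59·531 − 88·(1949 − 3·531) = −88·1949 + 323·531, i.e. 531·323 + 1949·(-88) = 1.
Times 3288: 531·1062024 + 1949·(-289344) = 3288, so (1062024, -289344) solves it.
The general solution is p = 1062024 + 1949k, q = -289344 − 531k; taking k = -544 gives the smaller pair p = 1768, q = -480.
Check: 531·1768 + 1949·(-480) = 938808 − 935520 = 3288. ✓

p = 1768, q = -480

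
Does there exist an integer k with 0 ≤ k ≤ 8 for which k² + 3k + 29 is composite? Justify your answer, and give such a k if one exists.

At k = 7: 7² + 3·7 + 29 = 99 = 3·33, which is composite.

k = 7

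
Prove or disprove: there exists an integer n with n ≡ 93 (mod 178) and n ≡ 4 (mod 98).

gcd(178, 98) = 2. If n ≡ 93 (mod 178) and n ≡ 4 (mod 98), then n ≡ 93 (mod 2) and n ≡ 4 (mod 2).
However 93 ≡ 1 and 4 ≡ 0 (mod 2), and 1 ≠ 0.
Hence the system has no solution.

No, no such integer exists.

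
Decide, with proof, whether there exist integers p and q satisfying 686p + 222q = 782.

p = 28, q = -83

Since gcd(686, 222) = 2 and 782 = 2·391, Bézout's identity guarantees a solution.
Dividing through by 2 reduces the equation to 343p + 111q = 391.
Dividing repeatedly: 343 = 3·111 + 10, 111 = 11·10 + 1, 10 = 10·1 + 0.
Back-substituting, 1 = 111 − 11·10 = 111 − 11·(343 − 3·111) = −11·343 + 34·111; that is, 343·(-11) + 111·34 = 1.
Times 391: 343·(-4301) + 111·13294 = 391, so (-4301, 13294) solves it.
Shifting by a multiple of (111, −343) keeps it a solution: p = -4301 + 39·111 = 28, q = 13294 − 39·343 = -83.
Check: 686·28 + 222·(-83) = 19208 − 18426 = 782. ✓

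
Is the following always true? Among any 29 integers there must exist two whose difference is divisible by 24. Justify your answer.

Yes.

Partition the integers by their residue mod 24; there are 24 classes.
With 29 integers and only 24 classes, the pigeonhole principle forces two of them, say a and b, into the same class.
Their difference a − b is then a multiple of 24.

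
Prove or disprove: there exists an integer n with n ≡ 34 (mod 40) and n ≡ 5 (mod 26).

No, no such integer exists.

Both moduli are multiples of 2 = gcd(40, 26), so any solution would satisfy n ≡ 34 and n ≡ 5 modulo 2 simultaneously.
But 34 mod 2 = 0 while 5 mod 2 = 1, a contradiction.
Hence the system has no solution.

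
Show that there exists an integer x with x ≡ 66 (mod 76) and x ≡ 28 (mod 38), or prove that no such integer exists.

Here gcd(76, 38) = 38, and both 66 and 28 leave remainder 28 mod 38, so the system is consistent.
In fact x = 66 itself already satisfies 66 mod 38 = 28.
Indeed 66 ≡ 66 (mod 76) and 66 ≡ 28 (mod 38).

x = 66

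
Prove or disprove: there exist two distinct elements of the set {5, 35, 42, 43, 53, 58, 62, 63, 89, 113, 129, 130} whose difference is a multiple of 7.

5 and 89 are such a pair.

Reduce each element mod 7: 5↦5, 35↦0, 42↦0, 43↦1, 53↦4, 58↦2, 62↦6, 63↦0, 89↦5, 113↦1, 129↦3, 130↦4. The residue 5 repeats (at 5 and 89), and 89 − 5 = 84 = 12·7.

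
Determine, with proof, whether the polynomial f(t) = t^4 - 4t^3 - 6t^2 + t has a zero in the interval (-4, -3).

No.

The endpoint values f(-4) = 412 and f(-3) = 132 are both positive. Claim: f(t) > 0 for every t in (-4, -3).
Shift to the endpoint -3: with t = -3 − u (0 < u < 1), one computes f(-3 − u) = u^4 + 16u^3 + 84u^2 + 179u + 132.
The nonzero coefficients here are all positive, so for u > 0 every term is positive (or zero), and the constant term 132 is strictly positive.
So f is strictly positive on (-4, -3); no root exists in the interval.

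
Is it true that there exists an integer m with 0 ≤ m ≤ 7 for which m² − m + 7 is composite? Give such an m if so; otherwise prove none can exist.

At m = 7: 7² − 7 + 7 = 49 = 7·7, which is composite.

m = 7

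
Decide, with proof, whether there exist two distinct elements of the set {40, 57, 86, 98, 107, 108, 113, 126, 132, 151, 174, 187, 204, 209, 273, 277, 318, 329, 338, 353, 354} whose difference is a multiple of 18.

Both 57 and 273 leave remainder 3 on division by 18; their difference 216 = 12·18 is a multiple of 18.

Yes: 57 and 273.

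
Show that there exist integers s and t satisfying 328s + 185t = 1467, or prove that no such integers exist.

s = 84, t = -141

328 and 185 are coprime, so 328s + 185t ranges over all of ℤ.
Euclidean algorithm: 328 = 1·185 + 143, 185 = 1·143 + 42, 143 = 3·42 + 17, 42 = 2·17 + 8, 17 = 2·8 + 1, 8 = 8·1 + 0.
Working back up the chain: 1 = 17 − 2·8 = 17 − 2·(42 − 2·17) = −2·42 + 5·17 = −2·42 + 5·(143 − 3·42) = 5·143 − 17·42 = 5·143 − 17·(185 − 1·143) = −17·185 + 22·143 = −17·185 + 22·(328 − 1·185) = 22·328 − 39·185. So 328·22 + 185·(-39) = 1.
Scaling by 1467 gives the particular solution (s, t) = (32274, -57213).
The general solution is s = 32274 + 185k, t = -57213 − 328k; taking k = -174 gives the smaller pair s = 84, t = -141.
Check: 328·84 + 185·(-141) = 27552 − 26085 = 1467. ✓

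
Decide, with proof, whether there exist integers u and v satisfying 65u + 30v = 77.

gcd(65, 30) = 5, so every integer of the form 65u + 30v is a multiple of 5.
But 77 = 5·15 + 2, so 5 ∤ 77.
So the equation is unsolvable over ℤ.

There are no such integers.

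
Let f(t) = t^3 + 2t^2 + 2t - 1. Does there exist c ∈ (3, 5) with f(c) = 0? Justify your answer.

Evaluate at the endpoints: f(3) = 50, f(5) = 184 — same sign (positive).
The derivative f'(t) = 3t^2 + 4t + 2 is a quadratic with discriminant 4² − 4·3·2 = -8 < 0; it never vanishes, so it is always positive (sign of the leading coefficient).
So f is strictly increasing; between 3 and 5 its values lie between f(3) = 50 and f(5) = 184, all positive. Therefore f has no root in (3, 5).

No.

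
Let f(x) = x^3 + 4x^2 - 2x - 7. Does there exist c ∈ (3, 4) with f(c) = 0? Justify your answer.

f(3) = 50 and f(4) = 113, both positive, so a sign-change argument is unavailable; we show f keeps this sign on the whole interval.
Substitute x = 3 + u, where 0 < u < 1 on the interval. Expanding, f(3 + u) = u^3 + 13u^2 + 49u + 50.
All 4 nonzero coefficients of this polynomial in u are positive; hence for u > 0 the value is a sum of positive terms (the constant 50 among them).
So f is strictly positive on (3, 4); no root exists in the interval.

No such root exists.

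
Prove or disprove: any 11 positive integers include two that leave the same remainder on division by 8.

Yes, this is always true.

Each integer lies in one of the 8 residue classes modulo 8.
With 11 integers and only 8 classes, the pigeonhole principle forces two of them, say a and b, into the same class.
That is, a and b leave the same remainder on division by 8, as claimed.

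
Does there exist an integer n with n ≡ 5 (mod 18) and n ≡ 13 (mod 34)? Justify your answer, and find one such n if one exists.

The moduli are not coprime: gcd(18, 34) = 2. Compatibility requires 2 ∣ (13 − 5) = 8, which holds, so solutions exist.
Put n = 5 + 18t, so we need 18t ≡ 8 (mod 34), equivalently (divide by 2) 9t ≡ 4 (mod 17).
Note 9·2 = 18 ≡ 1 (mod 17) (as 18 − 1 = 1·17), so 9⁻¹ ≡ 2.
Therefore t ≡ 2·4 = 8 (mod 17).
Then n = 5 + 18·8 = 149.
Verify: 149 = 8·18 + 5 and 149 = 4·34 + 13. ✓

n = 149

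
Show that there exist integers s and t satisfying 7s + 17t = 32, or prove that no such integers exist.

s = 7, t = -1

7 and 17 are coprime, so 7s + 17t ranges over all of ℤ.
Run the Euclidean algorithm on 17 and 7: 17 = 2·7 + 3, 7 = 2·3 + 1, 3 = 3·1 + 0.
Unwinding: 1 = 7 − 2·3 = 7 − 2·(17 − 2·7) = −2·17 + 5·7, i.e. 7·5 + 17·(-2) = 1.
Multiplying through by 32: s = 5·32 = 160, t = (-2)·32 = -64 is a solution.
Shifting by a multiple of (17, −7) keeps it a solution: s = 160 − 9·17 = 7, t = -64 + 9·7 = -1.
Indeed 7·7 + 17·(-1) = 49 − 17 = 32.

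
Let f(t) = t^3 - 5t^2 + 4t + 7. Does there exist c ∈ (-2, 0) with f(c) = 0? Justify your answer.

Yes, such a c exists.

f(-2) = -29 and f(0) = 7, which have opposite signs.
f is continuous everywhere (it is a polynomial), in particular on [-2, 0].
The Intermediate Value Theorem then guarantees some c ∈ (-2, 0) with f(c) = 0.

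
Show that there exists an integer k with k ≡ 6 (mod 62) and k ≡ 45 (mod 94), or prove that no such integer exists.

Both moduli are multiples of 2 = gcd(62, 94), so any solution would satisfy k ≡ 6 and k ≡ 45 modulo 2 simultaneously.
But 6 mod 2 = 0 while 45 mod 2 = 1, a contradiction.
Hence the system has no solution.

No such integer exists.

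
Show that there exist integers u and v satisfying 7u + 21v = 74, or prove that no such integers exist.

Any value of 7u + 21v is a multiple of gcd(7, 21) = 7.
However 74 leaves remainder 4 on division by 7.
Hence no integers u, v satisfy the equation.

There are no such integers.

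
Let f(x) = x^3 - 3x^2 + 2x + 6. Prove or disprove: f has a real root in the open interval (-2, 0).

f(-2) = -18 and f(0) = 6, which have opposite signs.
f is continuous everywhere (it is a polynomial), in particular on [-2, 0].
By the Intermediate Value Theorem f must vanish at some point of (-2, 0).

Yes, f has a root in the interval.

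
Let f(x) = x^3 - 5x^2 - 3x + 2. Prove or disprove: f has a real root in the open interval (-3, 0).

f(-3) = -61 and f(0) = 2, which have opposite signs.
As a polynomial, f is continuous on every closed interval.
By the Intermediate Value Theorem, f takes the value 0 somewhere in the open interval.

Yes, f has a root in the interval.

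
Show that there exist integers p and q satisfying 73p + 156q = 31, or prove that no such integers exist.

73 and 156 are coprime, so 73p + 156q ranges over all of ℤ.
Run the Euclidean algorithm on 156 and 73: 156 = 2·73 + 10, 73 = 7·10 + 3, 10 = 3·3 + 1, 3 = 3·1 + 0.
Back-substituting, 1 = 10 − 3·3 = 10 − 3·(73 − 7·10) = −3·73 + 22·10 = −3·73 + 22·(156 − 2·73) = 22·156 − 47·73; that is, 73·(-47) + 156·22 = 1.
Scaling by 31 gives the particular solution (p, q) = (-1457, 682).
Adding 10·156 to p and subtracting 10·73 from q gives the tidier solution (103, -48).
Indeed 73·103 + 156·(-48) = 7519 − 7488 = 31.

p = 103, q = -48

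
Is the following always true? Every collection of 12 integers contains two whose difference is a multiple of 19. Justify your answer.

Take the 12 consecutive integers 29, 30, …, 40: their residues mod 19 are all distinct because 12 ≤ 19.
The differences between them range over 1, …, 11, none of which is divisible by 19.

No; for instance {29, 30, 31, 32, 33, 34, 35, 36, 37, 38, 39, 40} is a counterexample.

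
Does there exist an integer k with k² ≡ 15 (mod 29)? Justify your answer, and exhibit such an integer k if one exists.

29 is prime, so by Euler's criterion 15 is a square mod 29 iff 15^((29−1)/2) = 15^14 ≡ 1 (mod 29).
Repeated squaring mod 29: 15^2 = 225 ≡ 22; 15^4 ≡ 22² = 484 ≡ 20; 15^8 ≡ 20² = 400 ≡ 23.
Since 14 = 8 + 4 + 2, 15^14 ≡ 23 · 20 · 22; multiplying out mod 29: 23·20 = 460 ≡ 25, then 25·22 = 550 ≡ 28. Thus 15^14 ≡ 28 ≡ −1 (mod 29).
By Euler's criterion 15 is a quadratic non-residue mod 29: no k satisfies k² ≡ 15 (mod 29).

There is no such integer.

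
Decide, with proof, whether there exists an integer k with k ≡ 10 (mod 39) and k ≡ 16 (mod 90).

The moduli are not coprime: gcd(39, 90) = 3. Compatibility requires 3 ∣ (16 − 10) = 6, which holds, so solutions exist.
Write k = 10 + 39t. Then 39t ≡ 16 − 10 ≡ 6 (mod 90); dividing through by 3 gives 13t ≡ 2 (mod 30).
Invert 13 mod 30 by the Euclidean algorithm: 30 = 2·13 + 4, 13 = 3·4 + 1, 4 = 4·1 + 0; back-substituting, 1 = 13 − 3·4 = 13 − 3·(30 − 2·13) = −3·30 + 7·13. Hence 13·7 ≡ 1, so 13⁻¹ ≡ 7 (mod 30).
Therefore t ≡ 7·2 = 14 (mod 30).
Then k = 10 + 39·14 = 556.
Indeed 556 ≡ 10 (mod 39) and 556 ≡ 16 (mod 90).

k = 556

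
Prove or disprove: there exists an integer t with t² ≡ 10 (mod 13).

Take t = 7. Then 7² = 49 = 3·13 + 10, so 7² ≡ 10 (mod 13).

t = 7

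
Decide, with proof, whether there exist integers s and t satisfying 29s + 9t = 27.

s = 0, t = 3

29 and 9 are coprime, so 29s + 9t ranges over all of ℤ.
Run the Euclidean algorithm on 29 and 9: 29 = 3·9 + 2, 9 = 4·2 + 1, 2 = 2·1 + 0.
Unwinding: 1 = 9 − 4·2 = 9 − 4·(29 − 3·9) = −4·29 + 13·9, i.e. 29·(-4) + 9·13 = 1.
Times 27: 29·(-108) + 9·351 = 27, so (-108, 351) solves it.
Adding 12·9 to s and subtracting 12·29 from t gives the tidier solution (0, 3).
Check: 29·0 + 9·3 = 0 + 27 = 27. ✓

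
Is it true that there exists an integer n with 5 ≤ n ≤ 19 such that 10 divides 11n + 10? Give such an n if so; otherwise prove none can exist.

Scanning upward from n = 5 gives 65, 76, 87, 98, 109, none divisible by 10. n = 10 works, since 11·10 + 10 = 120 = 12·10.

n = 10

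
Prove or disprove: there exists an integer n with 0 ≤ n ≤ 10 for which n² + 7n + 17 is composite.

At n = 1: 1² + 7·1 + 17 = 25 = 5·5, which is composite.

n = 1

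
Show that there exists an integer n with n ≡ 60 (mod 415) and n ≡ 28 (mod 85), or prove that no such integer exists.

There is no such integer.

gcd(415, 85) = 5. If n ≡ 60 (mod 415) and n ≡ 28 (mod 85), then n ≡ 60 (mod 5) and n ≡ 28 (mod 5).
But 60 mod 5 = 0 while 28 mod 5 = 3, a contradiction.
Hence the system has no solution.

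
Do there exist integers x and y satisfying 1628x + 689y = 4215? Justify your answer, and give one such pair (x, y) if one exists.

x = 196, y = -457

Since gcd(1628, 689) = 1, every integer is an integer combination of 1628 and 689.
Run the Euclidean algorithm on 1628 and 689: 1628 = 2·689 + 250, 689 = 2·250 + 189, 250 = 1·189 + 61, 189 = 3·61 + 6, 61 = 10·6 + 1, 6 = 6·1 + 0.
Back-substituting, 1 = 61 − 10·6 = 61 − 10·(189 − 3·61) = −10·189 + 31·61 = −10·189 + 31·(250 − 1·189) = 31·250 − 41·189 = 31·250 − 41·(689 − 2·250) = −41·689 + 113·250 = −41·689 + 113·(1628 − 2·689) = 113·1628 − 267·689; that is, 1628·113 + 689·(-267) = 1.
Multiplying through by 4215: x = 113·4215 = 476295, y = (-267)·4215 = -1125405 is a solution.
Subtracting 691·689 from x and adding 691·1628 to y gives the tidier solution (196, -457).
Check: 1628·196 + 689·(-457) = 319088 − 314873 = 4215. ✓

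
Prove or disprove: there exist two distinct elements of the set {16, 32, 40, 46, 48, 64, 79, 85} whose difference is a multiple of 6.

Reduce each element mod 6: 16↦4, 32↦2, 40↦4, 46↦4, 48↦0, 64↦4, 79↦1, 85↦1. The residue 4 repeats (at 16 and 40), and 40 − 16 = 24 = 4·6.

The pair (16, 40) works.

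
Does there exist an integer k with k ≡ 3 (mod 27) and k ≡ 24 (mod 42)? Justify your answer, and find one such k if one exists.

k = 192

Here gcd(27, 42) = 3, and both 3 and 24 leave remainder 0 mod 3, so the system is consistent.
The integers ≡ 3 (mod 27) are 3, 30, 57, 84, 111, 138, 165, 192, …; their remainders mod 42 are 3, 30, 15, 0, 27, 12, 39, 24, so k = 192 is the first that is ≡ 24 (mod 42).
Check: 192 mod 27 = 3, 192 mod 42 = 24. ✓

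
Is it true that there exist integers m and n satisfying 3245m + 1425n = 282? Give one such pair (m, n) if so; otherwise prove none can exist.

No such integers exist.

Both 3245 and 1425 are divisible by gcd(3245, 1425) = 5, hence so is any combination 3245m + 1425n.
However 282 leaves remainder 2 on division by 5.
Hence no integers m, n satisfy the equation.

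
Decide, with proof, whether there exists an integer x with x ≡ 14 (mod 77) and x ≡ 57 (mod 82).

x = 4403

Since 77 and 82 share no common factor, CRT says the pair of congruences has a solution (unique mod 6314).
Any solution of the first congruence is x = 14 + 77t; substituting into the second, 77t ≡ 57 − 14 ≡ 43 (mod 82).
Since 77·49 = 3773 = 46·82 + 1, the inverse of 77 mod 82 is 49.
Multiplying by 49: t ≡ 49·43 = 2107 ≡ 57 (mod 82).
Taking t = 57 gives x = 14 + 77·57 = 4403.
Indeed 4403 ≡ 14 (mod 77) and 4403 ≡ 57 (mod 82).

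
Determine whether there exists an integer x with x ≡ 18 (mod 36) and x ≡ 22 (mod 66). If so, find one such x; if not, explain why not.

gcd(36, 66) = 6. If x ≡ 18 (mod 36) and x ≡ 22 (mod 66), then x ≡ 18 (mod 6) and x ≡ 22 (mod 6).
However 18 ≡ 0 and 22 ≡ 4 (mod 6), and 0 ≠ 4.
So no integer satisfies both congruences.

There is no such integer.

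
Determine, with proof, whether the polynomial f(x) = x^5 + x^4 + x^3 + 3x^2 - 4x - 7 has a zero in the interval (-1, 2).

Such a root exists.

f(-1) = -1 and f(2) = 53, which have opposite signs.
Since f is a polynomial it is continuous on [-1, 2].
By the Intermediate Value Theorem f must vanish at some point of (-1, 2).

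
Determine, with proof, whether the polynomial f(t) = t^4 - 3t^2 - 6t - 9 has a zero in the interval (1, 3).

f(1) = -17 and f(3) = 27, which have opposite signs.
Since f is a polynomial it is continuous on [1, 3].
By the Intermediate Value Theorem, f takes the value 0 somewhere in the open interval.

Such a root exists.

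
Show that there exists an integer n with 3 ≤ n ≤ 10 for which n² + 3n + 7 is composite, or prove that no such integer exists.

n = 4

At n = 4: 4² + 3·4 + 7 = 35 = 5·7, which is composite.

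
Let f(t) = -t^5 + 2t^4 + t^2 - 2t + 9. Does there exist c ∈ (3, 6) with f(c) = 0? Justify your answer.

The endpoint values f(3) = -69 and f(6) = -5151 are both negative. Claim: f(t) < 0 for every t in (3, 6).
Substitute t = 3 + u, where 0 < u < 3 on the interval. Expanding, f(3 + u) = -u^5 - 13u^4 - 66u^3 - 161u^2 - 185u - 69.
The nonzero coefficients here are all negative, so for u > 0 every term is negative (or zero), and the constant term -69 is strictly negative.
Therefore f(t) < 0 throughout (3, 6), and f has no zero there.

No such root exists.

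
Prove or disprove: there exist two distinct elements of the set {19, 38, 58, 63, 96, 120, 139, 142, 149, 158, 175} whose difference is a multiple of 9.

58 and 139 are such a pair.

Both 58 and 139 leave remainder 4 on division by 9; their difference 81 = 9·9 is a multiple of 9.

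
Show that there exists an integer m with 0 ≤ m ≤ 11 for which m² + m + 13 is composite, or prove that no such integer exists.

At m = 6: 6² + 6 + 13 = 55 = 5·11, which is composite.

m = 6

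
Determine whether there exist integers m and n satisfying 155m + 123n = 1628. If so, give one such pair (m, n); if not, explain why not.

m = 97, n = -109

Since gcd(155, 123) = 1, every integer is an integer combination of 155 and 123.
Euclidean algorithm: 155 = 1·123 + 32, 123 = 3·32 + 27, 32 = 1·27 + 5, 27 = 5·5 + 2, 5 = 2·2 + 1, 2 = 2·1 + 0.
Unwinding: 1 = 5 − 2·2 = 5 − 2·(27 − 5·5) = −2·27 + 11·5 = −2·27 + 11·(32 − 1·27) = 11·32 − 13·27 = 11·32 − 13·(123 − 3·32) = −13·123 + 50·32 = −13·123 + 50·(155 − 1·123) = 50·155 − 63·123, i.e. 155·50 + 123·(-63) = 1.
Times 1628: 155·81400 + 123·(-102564) = 1628, so (81400, -102564) solves it.
Shifting by a multiple of (123, −155) keeps it a solution: m = 81400 − 661·123 = 97, n = -102564 + 661·155 = -109.
Indeed 155·97 + 123·(-109) = 15035 − 13407 = 1628.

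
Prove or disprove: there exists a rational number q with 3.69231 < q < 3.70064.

q = 37/10

Look for a denominator N such that an integer falls strictly between N·3.69231 and N·3.70064. N = 10 works: 10·3.69231 = 36.92310 < 37 < 37.00640 = 10·3.70064.
Hence 37/10 is a rational number with 3.69231 < 37/10 < 3.70064.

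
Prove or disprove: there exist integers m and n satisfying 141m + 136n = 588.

m = 36, n = -33

141 and 136 are coprime, so 141m + 136n ranges over all of ℤ.
Run the Euclidean algorithm on 141 and 136: 141 = 1·136 + 5, 136 = 27·5 + 1, 5 = 5·1 + 0.
Unwinding: 1 = 136 − 27·5 = 136 − 27·(141 − 1·136) = −27·141 + 28·136, i.e. 141·(-27) + 136·28 = 1.
Times 588: 141·(-15876) + 136·16464 = 588, so (-15876, 16464) solves it.
The general solution is m = -15876 + 136k, n = 16464 − 141k; taking k = 117 gives the smaller pair m = 36, n = -33.
Check: 141·36 + 136·(-33) = 5076 − 4488 = 588. ✓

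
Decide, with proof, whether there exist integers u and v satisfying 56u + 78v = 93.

No such integers exist.

Any value of 56u + 78v is a multiple of gcd(56, 78) = 2.
But 93 is not a multiple of 2 (it leaves remainder 1).
Hence no integers u, v satisfy the equation.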